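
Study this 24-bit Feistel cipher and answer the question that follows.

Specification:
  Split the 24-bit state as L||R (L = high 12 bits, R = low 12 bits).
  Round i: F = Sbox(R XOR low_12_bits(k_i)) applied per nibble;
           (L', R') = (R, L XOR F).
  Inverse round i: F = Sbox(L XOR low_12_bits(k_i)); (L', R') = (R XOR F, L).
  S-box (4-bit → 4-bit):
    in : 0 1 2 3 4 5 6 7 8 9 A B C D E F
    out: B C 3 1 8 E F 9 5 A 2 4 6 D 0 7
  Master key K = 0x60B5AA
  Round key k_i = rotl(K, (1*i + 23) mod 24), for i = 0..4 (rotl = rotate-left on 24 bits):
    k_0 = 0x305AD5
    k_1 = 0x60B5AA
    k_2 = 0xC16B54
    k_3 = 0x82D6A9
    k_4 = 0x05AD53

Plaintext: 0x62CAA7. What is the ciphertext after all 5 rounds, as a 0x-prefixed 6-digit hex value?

s_0 = plaintext = 0x62CAA7
s_1 = Round(s_0, k_0) = 0xAA7DBF
s_2 = Round(s_1, k_1) = 0xDBFF69
s_3 = Round(s_2, k_2) = 0xF695A2
s_4 = Round(s_3, k_3) = 0x5A2EDD
s_5 = Round(s_4, k_4) = 0xEDD4F2

0xEDD4F2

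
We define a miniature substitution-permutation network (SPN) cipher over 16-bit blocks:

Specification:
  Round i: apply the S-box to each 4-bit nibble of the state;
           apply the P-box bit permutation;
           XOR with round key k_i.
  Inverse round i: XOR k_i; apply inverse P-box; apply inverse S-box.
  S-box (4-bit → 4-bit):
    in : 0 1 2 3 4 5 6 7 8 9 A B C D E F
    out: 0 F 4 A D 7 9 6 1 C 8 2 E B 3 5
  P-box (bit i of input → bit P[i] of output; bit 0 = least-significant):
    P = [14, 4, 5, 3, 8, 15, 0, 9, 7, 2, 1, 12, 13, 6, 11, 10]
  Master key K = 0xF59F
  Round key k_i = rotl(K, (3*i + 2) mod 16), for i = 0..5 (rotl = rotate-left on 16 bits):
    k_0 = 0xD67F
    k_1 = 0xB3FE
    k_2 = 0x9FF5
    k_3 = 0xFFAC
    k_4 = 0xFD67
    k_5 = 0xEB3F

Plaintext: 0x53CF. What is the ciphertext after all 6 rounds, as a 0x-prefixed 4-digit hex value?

0xAD76

s_0 = plaintext = 0x53CF
s_1 = Round(s_0, k_0) = 0x2C1A
s_2 = Round(s_1, k_1) = 0x28F1
s_3 = Round(s_2, k_2) = 0xD64C
s_4 = Round(s_3, k_3) = 0xC855
s_5 = Round(s_4, k_4) = 0x3096
s_6 = Round(s_5, k_5) = 0xAD76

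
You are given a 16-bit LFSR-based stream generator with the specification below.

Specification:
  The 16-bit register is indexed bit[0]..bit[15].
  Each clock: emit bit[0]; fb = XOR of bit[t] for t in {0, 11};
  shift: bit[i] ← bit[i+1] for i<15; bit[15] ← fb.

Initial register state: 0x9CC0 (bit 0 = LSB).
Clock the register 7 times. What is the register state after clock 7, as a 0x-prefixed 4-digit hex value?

0x6739

reg_0 = 0x9CC0
clock 1: out=0, reg = 0xCE60
clock 2: out=0, reg = 0xE730
clock 3: out=0, reg = 0x7398
clock 4: out=0, reg = 0x39CC
clock 5: out=0, reg = 0x9CE6
clock 6: out=0, reg = 0xCE73
clock 7: out=1, reg = 0x6739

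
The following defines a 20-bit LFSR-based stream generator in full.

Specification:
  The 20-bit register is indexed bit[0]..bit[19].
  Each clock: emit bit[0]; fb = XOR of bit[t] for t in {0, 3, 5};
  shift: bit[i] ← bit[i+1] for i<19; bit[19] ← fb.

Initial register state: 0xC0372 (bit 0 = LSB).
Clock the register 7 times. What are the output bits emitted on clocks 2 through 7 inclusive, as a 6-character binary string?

100111

reg_0 = 0xC0372
clock 1: out=0, reg = 0xE01B9
clock 2: out=1, reg = 0xF00DC
clock 3: out=0, reg = 0xF806E
clock 4: out=0, reg = 0x7C037
clock 5: out=1, reg = 0x3E01B
clock 6: out=1, reg = 0x1F00D
clock 7: out=1, reg = 0x0F806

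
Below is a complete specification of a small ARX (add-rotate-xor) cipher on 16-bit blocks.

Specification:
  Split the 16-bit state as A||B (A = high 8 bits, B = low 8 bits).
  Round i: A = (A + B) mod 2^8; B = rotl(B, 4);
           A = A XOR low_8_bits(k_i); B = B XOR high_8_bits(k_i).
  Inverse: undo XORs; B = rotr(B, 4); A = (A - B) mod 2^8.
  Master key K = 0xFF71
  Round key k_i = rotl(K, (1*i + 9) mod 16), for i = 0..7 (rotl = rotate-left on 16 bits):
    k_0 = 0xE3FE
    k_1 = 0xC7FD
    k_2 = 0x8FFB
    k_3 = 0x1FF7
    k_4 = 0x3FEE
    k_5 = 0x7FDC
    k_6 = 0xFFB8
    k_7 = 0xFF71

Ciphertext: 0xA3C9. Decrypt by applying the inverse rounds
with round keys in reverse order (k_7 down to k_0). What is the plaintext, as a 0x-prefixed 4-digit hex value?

0x4B5B

s_0 = ciphertext = 0xA3C9
s_1 = InvRound(s_0, k_7) = 0x6F63
s_2 = InvRound(s_1, k_6) = 0x0EC9
s_3 = InvRound(s_2, k_5) = 0x676B
s_4 = InvRound(s_3, k_4) = 0x4445
s_5 = InvRound(s_4, k_3) = 0x0EA5
s_6 = InvRound(s_5, k_2) = 0x53A2
s_7 = InvRound(s_6, k_1) = 0x5856
s_8 = InvRound(s_7, k_0) = 0x4B5B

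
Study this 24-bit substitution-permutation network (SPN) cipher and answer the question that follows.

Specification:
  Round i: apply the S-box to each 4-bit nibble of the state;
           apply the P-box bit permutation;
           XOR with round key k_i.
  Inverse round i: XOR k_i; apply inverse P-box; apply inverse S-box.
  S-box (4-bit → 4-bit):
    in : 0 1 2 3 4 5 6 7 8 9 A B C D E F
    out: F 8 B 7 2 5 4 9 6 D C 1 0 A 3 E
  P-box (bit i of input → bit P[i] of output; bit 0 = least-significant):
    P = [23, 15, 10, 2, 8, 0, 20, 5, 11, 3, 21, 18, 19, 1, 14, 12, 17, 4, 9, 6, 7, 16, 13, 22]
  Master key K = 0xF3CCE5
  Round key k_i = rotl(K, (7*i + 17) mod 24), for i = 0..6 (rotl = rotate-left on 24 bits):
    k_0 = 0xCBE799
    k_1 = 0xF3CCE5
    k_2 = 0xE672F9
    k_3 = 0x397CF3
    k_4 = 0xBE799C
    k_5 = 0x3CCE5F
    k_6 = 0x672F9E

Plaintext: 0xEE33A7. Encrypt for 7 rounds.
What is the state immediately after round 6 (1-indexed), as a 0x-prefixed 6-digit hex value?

0x0FA3B4

s_0 = plaintext = 0xEE33A7
s_1 = Round(s_0, k_0) = 0x70AF27
s_2 = Round(s_1, k_1) = 0x159F18
s_3 = Round(s_2, k_2) = 0x88A4D1
s_4 = Round(s_3, k_3) = 0x380ECE
s_5 = Round(s_4, k_4) = 0x378306
s_6 = Round(s_5, k_5) = 0x0FA3B4
s_7 = Round(s_6, k_6) = 0x06D446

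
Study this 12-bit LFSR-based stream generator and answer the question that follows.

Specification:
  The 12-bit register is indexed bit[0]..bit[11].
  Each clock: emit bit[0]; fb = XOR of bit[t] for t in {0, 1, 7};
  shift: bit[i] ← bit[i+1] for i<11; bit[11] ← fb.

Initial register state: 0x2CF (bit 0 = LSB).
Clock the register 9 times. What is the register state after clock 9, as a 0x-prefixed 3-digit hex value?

reg_0 = 0x2CF
clock 1: out=1, reg = 0x967
clock 2: out=1, reg = 0x4B3
clock 3: out=1, reg = 0xA59
clock 4: out=1, reg = 0xD2C
clock 5: out=0, reg = 0x696
clock 6: out=0, reg = 0x34B
clock 7: out=1, reg = 0x1A5
clock 8: out=1, reg = 0x0D2
clock 9: out=0, reg = 0x069

0x069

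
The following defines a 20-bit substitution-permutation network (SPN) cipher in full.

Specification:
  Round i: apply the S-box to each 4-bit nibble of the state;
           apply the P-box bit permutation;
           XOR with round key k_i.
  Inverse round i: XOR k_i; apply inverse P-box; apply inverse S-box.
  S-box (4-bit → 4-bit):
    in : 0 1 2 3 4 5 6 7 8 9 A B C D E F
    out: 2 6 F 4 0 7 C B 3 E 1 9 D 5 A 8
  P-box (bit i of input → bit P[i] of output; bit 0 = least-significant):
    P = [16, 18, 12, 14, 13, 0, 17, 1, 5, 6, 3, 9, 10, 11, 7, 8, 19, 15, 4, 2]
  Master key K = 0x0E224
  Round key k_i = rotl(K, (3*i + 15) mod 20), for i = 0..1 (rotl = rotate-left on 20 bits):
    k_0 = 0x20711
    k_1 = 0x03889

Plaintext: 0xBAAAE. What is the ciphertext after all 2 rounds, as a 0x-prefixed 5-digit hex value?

0x7A905

s_0 = plaintext = 0xBAAAE
s_1 = Round(s_0, k_0) = 0xE6335
s_2 = Round(s_1, k_1) = 0x7A905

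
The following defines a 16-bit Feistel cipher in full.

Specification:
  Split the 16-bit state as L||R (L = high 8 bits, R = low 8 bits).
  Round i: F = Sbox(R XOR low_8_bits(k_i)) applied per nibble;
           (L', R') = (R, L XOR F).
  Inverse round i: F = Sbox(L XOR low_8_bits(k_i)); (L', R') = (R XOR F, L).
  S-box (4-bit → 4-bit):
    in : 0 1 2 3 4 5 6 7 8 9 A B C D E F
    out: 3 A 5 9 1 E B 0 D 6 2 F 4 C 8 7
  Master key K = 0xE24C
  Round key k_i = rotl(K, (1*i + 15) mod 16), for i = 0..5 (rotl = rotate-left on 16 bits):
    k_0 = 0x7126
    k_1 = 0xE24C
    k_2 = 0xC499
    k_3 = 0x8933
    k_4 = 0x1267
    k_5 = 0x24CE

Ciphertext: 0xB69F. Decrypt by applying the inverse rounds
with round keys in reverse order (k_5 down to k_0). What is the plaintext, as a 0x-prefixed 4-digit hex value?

0x6733

s_0 = ciphertext = 0xB69F
s_1 = InvRound(s_0, k_5) = 0x92B6
s_2 = InvRound(s_1, k_4) = 0xC892
s_3 = InvRound(s_2, k_3) = 0xEDC8
s_4 = InvRound(s_3, k_2) = 0xC9ED
s_5 = InvRound(s_4, k_1) = 0x33C9
s_6 = InvRound(s_5, k_0) = 0x6733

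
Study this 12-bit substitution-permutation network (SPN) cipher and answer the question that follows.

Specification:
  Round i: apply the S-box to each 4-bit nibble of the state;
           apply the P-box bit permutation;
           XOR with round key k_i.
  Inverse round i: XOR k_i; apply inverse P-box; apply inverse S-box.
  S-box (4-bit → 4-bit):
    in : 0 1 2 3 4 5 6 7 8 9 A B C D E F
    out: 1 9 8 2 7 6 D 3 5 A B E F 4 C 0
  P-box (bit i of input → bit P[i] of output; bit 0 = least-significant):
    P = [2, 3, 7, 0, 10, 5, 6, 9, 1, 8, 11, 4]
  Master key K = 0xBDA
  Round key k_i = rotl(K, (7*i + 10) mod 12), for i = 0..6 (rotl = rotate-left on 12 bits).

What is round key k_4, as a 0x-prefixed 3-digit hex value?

0xF6A

K = 0xBDA
k_0 = rotl(K, (7*0+10) mod 12) = rotl(K, 10) = 0xAF6
k_1 = rotl(K, (7*1+10) mod 12) = rotl(K, 5) = 0xB57
k_2 = rotl(K, (7*2+10) mod 12) = rotl(K, 0) = 0xBDA
k_3 = rotl(K, (7*3+10) mod 12) = rotl(K, 7) = 0xD5E
k_4 = rotl(K, (7*4+10) mod 12) = rotl(K, 2) = 0xF6A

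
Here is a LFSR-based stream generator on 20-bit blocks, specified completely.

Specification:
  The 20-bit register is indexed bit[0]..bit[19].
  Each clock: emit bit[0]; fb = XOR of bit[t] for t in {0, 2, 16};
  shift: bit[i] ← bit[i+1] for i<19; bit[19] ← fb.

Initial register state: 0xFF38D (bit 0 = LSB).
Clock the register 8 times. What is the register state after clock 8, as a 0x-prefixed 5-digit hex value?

reg_0 = 0xFF38D
clock 1: out=1, reg = 0xFF9C6
clock 2: out=0, reg = 0x7FCE3
clock 3: out=1, reg = 0x3FE71
clock 4: out=1, reg = 0x1FF38
clock 5: out=0, reg = 0x8FF9C
clock 6: out=0, reg = 0xC7FCE
clock 7: out=0, reg = 0xE3FE7
clock 8: out=1, reg = 0x71FF3

0x71FF3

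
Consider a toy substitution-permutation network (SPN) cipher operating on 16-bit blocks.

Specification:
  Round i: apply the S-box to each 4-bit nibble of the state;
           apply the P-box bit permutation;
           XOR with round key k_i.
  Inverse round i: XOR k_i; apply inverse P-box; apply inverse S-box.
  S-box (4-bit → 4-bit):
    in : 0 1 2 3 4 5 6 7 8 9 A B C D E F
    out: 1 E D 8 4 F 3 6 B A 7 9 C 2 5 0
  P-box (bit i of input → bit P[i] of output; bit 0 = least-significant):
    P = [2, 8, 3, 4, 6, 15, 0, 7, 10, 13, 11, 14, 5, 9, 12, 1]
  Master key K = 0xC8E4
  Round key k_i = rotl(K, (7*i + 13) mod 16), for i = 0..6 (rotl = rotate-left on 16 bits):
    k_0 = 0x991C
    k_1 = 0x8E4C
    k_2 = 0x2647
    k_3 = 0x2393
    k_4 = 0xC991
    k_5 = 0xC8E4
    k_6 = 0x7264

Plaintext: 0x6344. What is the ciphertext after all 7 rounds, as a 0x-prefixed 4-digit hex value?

s_0 = plaintext = 0x6344
s_1 = Round(s_0, k_0) = 0xDB35
s_2 = Round(s_1, k_1) = 0xC9D0
s_3 = Round(s_2, k_2) = 0xD641
s_4 = Round(s_3, k_3) = 0x048A
s_5 = Round(s_4, k_4) = 0x407D
s_6 = Round(s_5, k_5) = 0x5DE5
s_7 = Round(s_6, k_6) = 0x411B

0x411B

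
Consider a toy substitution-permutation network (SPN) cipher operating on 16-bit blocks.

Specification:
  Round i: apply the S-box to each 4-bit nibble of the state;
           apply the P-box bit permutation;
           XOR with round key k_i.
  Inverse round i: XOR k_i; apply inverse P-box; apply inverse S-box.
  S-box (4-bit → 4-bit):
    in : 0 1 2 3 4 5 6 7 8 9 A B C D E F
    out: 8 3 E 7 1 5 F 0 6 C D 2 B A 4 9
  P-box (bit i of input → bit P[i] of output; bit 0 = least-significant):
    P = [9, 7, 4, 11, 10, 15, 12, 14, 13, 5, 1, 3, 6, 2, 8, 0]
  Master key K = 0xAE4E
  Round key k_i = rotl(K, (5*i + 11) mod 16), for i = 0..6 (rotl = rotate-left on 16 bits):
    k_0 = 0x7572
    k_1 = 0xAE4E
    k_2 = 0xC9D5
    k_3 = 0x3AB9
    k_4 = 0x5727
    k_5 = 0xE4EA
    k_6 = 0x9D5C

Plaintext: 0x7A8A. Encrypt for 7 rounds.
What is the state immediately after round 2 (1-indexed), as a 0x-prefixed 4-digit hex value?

0x5A93

s_0 = plaintext = 0x7A8A
s_1 = Round(s_0, k_0) = 0xCF68
s_2 = Round(s_1, k_1) = 0x5A93
s_3 = Round(s_2, k_2) = 0xBA0F
s_4 = Round(s_3, k_3) = 0x50B7
s_5 = Round(s_4, k_4) = 0xD66F
s_6 = Round(s_5, k_5) = 0x1AC5
s_7 = Round(s_6, k_6) = 0x7B02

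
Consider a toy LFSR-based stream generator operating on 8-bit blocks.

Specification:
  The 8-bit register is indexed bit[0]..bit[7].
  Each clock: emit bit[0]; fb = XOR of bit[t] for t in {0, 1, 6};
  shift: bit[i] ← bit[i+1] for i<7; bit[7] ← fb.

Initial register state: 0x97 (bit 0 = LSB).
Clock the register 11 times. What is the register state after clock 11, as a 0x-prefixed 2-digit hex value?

reg_0 = 0x97
clock 1: out=1, reg = 0x4B
clock 2: out=1, reg = 0xA5
clock 3: out=1, reg = 0xD2
clock 4: out=0, reg = 0x69
clock 5: out=1, reg = 0x34
clock 6: out=0, reg = 0x1A
clock 7: out=0, reg = 0x8D
clock 8: out=1, reg = 0xC6
clock 9: out=0, reg = 0x63
clock 10: out=1, reg = 0xB1
clock 11: out=1, reg = 0xD8

0xD8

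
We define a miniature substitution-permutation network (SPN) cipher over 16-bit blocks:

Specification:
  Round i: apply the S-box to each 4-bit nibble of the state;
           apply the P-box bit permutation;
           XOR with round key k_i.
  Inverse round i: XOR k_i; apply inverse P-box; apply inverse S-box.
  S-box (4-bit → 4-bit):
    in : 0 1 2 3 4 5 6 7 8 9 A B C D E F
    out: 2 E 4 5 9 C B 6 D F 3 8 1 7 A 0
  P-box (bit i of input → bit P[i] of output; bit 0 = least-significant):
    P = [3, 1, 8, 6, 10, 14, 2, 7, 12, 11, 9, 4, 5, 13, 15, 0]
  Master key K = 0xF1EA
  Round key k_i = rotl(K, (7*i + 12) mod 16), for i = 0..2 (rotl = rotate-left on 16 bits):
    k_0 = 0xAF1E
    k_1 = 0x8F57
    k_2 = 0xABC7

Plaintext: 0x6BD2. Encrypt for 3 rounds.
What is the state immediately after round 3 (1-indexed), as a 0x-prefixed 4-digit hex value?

0x04EA

s_0 = plaintext = 0x6BD2
s_1 = Round(s_0, k_0) = 0xCA2B
s_2 = Round(s_1, k_1) = 0x9733
s_3 = Round(s_2, k_2) = 0x04EA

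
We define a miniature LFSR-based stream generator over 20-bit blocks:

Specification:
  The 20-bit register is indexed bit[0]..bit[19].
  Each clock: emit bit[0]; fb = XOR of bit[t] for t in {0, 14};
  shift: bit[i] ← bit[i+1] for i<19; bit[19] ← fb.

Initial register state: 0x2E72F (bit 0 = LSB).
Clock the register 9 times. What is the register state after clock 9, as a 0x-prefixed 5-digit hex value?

reg_0 = 0x2E72F
clock 1: out=1, reg = 0x17397
clock 2: out=1, reg = 0x0B9CB
clock 3: out=1, reg = 0x85CE5
clock 4: out=1, reg = 0x42E72
clock 5: out=0, reg = 0x21739
clock 6: out=1, reg = 0x90B9C
clock 7: out=0, reg = 0x485CE
clock 8: out=0, reg = 0x242E7
clock 9: out=1, reg = 0x12173

0x12173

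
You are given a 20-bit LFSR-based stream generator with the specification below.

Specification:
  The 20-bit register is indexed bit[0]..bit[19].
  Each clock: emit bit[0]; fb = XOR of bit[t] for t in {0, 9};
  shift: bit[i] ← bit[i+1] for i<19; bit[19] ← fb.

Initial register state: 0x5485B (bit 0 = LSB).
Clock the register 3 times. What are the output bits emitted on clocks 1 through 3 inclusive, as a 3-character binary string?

reg_0 = 0x5485B
clock 1: out=1, reg = 0xAA42D
clock 2: out=1, reg = 0xD5216
clock 3: out=0, reg = 0xEA90B

110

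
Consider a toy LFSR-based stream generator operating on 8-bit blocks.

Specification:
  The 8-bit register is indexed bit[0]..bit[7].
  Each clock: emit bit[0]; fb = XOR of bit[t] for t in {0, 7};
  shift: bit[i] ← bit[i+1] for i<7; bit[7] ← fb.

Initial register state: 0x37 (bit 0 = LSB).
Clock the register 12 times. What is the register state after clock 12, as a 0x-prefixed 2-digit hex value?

reg_0 = 0x37
clock 1: out=1, reg = 0x9B
clock 2: out=1, reg = 0x4D
clock 3: out=1, reg = 0xA6
clock 4: out=0, reg = 0xD3
clock 5: out=1, reg = 0x69
clock 6: out=1, reg = 0xB4
clock 7: out=0, reg = 0xDA
clock 8: out=0, reg = 0xED
clock 9: out=1, reg = 0x76
clock 10: out=0, reg = 0x3B
clock 11: out=1, reg = 0x9D
clock 12: out=1, reg = 0x4E

0x4E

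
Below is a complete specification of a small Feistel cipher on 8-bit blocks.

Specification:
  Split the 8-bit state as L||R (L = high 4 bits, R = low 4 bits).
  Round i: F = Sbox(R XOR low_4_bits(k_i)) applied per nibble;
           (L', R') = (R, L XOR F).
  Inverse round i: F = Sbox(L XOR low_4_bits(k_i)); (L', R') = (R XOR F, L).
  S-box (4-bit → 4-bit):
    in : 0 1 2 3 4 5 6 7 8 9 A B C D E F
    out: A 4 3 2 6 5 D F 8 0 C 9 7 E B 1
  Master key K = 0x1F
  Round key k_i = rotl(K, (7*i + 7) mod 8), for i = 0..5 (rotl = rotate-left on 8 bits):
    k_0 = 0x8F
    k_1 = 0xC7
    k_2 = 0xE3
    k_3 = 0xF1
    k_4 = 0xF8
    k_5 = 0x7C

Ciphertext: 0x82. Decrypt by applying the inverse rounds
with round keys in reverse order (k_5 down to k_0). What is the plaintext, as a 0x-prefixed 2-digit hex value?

0xCE

s_0 = ciphertext = 0x82
s_1 = InvRound(s_0, k_5) = 0x48
s_2 = InvRound(s_1, k_4) = 0xF4
s_3 = InvRound(s_2, k_3) = 0xFF
s_4 = InvRound(s_3, k_2) = 0x8F
s_5 = InvRound(s_4, k_1) = 0xE8
s_6 = InvRound(s_5, k_0) = 0xCE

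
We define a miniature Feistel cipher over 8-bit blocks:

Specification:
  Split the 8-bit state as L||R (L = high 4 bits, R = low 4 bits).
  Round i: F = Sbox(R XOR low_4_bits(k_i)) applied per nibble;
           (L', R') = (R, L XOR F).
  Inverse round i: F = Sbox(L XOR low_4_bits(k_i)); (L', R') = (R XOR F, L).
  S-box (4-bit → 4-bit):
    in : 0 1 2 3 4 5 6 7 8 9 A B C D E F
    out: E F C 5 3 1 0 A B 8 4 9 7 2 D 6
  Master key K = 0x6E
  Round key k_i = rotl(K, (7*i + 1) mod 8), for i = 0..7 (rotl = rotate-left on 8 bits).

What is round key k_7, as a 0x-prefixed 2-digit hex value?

0xB9

K = 0x6E
k_0 = rotl(K, (7*0+1) mod 8) = rotl(K, 1) = 0xDC
k_1 = rotl(K, (7*1+1) mod 8) = rotl(K, 0) = 0x6E
k_2 = rotl(K, (7*2+1) mod 8) = rotl(K, 7) = 0x37
k_3 = rotl(K, (7*3+1) mod 8) = rotl(K, 6) = 0x9B
k_4 = rotl(K, (7*4+1) mod 8) = rotl(K, 5) = 0xCD
k_5 = rotl(K, (7*5+1) mod 8) = rotl(K, 4) = 0xE6
k_6 = rotl(K, (7*6+1) mod 8) = rotl(K, 3) = 0x73
k_7 = rotl(K, (7*7+1) mod 8) = rotl(K, 2) = 0xB9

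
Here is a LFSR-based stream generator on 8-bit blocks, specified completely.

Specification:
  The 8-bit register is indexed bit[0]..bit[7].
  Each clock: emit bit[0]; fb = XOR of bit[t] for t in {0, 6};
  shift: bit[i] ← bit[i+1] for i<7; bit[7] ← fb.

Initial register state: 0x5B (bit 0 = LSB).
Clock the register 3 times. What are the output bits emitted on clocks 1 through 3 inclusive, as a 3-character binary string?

110

reg_0 = 0x5B
clock 1: out=1, reg = 0x2D
clock 2: out=1, reg = 0x96
clock 3: out=0, reg = 0x4B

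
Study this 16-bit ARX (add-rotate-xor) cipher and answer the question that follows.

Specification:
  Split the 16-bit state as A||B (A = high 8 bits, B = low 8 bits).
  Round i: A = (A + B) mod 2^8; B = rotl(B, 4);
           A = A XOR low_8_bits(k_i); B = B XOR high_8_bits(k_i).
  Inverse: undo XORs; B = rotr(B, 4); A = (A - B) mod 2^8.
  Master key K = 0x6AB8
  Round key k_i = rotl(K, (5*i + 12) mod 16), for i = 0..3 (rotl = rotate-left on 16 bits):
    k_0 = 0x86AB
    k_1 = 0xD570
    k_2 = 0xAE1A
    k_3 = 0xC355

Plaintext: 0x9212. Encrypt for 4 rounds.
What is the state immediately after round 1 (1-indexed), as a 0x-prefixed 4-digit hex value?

0x0FA7

s_0 = plaintext = 0x9212
s_1 = Round(s_0, k_0) = 0x0FA7
s_2 = Round(s_1, k_1) = 0xC6AF
s_3 = Round(s_2, k_2) = 0x6F54
s_4 = Round(s_3, k_3) = 0x9686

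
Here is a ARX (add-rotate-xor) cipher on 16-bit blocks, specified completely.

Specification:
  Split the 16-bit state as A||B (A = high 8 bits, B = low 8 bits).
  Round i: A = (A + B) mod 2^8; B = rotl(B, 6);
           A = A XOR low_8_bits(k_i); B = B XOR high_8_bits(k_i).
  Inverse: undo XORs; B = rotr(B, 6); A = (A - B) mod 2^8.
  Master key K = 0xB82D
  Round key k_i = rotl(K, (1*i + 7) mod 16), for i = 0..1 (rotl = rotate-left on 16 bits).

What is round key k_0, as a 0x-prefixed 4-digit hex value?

K = 0xB82D
k_0 = rotl(K, (1*0+7) mod 16) = rotl(K, 7) = 0x16DC

0x16DC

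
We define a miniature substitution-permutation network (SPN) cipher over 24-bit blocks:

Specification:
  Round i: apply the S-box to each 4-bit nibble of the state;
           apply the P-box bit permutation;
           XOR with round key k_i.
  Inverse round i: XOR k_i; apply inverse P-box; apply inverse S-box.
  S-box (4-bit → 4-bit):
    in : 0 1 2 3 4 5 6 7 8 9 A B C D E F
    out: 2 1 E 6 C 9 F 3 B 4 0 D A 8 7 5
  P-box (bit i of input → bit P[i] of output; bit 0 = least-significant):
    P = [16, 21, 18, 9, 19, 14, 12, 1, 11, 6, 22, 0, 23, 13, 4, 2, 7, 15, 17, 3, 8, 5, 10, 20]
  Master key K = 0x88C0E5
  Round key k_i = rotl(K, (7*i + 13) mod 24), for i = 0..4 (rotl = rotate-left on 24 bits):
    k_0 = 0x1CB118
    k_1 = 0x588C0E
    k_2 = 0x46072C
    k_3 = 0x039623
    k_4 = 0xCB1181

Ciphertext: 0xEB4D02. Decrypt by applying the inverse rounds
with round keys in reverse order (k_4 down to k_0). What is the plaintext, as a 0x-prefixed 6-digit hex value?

s_0 = ciphertext = 0xEB4D02
s_1 = InvRound(s_0, k_4) = 0x91A520
s_2 = InvRound(s_1, k_3) = 0x597D4D
s_3 = InvRound(s_2, k_2) = 0xC908EB
s_4 = InvRound(s_3, k_1) = 0x275CA1
s_5 = InvRound(s_4, k_0) = 0x663577

0x663577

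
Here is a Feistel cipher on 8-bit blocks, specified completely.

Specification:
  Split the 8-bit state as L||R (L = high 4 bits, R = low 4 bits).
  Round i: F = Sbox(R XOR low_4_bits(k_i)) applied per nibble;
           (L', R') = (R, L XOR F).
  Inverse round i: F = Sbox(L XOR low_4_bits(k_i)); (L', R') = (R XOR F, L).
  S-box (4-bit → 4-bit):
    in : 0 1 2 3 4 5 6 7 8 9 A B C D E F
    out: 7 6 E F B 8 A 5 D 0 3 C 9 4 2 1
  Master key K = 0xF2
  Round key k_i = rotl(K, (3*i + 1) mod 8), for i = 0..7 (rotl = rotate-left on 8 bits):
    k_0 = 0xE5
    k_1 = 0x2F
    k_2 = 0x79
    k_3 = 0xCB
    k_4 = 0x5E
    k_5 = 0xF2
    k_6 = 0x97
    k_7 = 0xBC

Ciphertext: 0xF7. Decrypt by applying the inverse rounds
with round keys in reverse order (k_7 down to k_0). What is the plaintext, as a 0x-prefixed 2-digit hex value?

0x2B

s_0 = ciphertext = 0xF7
s_1 = InvRound(s_0, k_7) = 0x8F
s_2 = InvRound(s_1, k_6) = 0xE8
s_3 = InvRound(s_2, k_5) = 0x1E
s_4 = InvRound(s_3, k_4) = 0xF1
s_5 = InvRound(s_4, k_3) = 0xAF
s_6 = InvRound(s_5, k_2) = 0x0A
s_7 = InvRound(s_6, k_1) = 0xB0
s_8 = InvRound(s_7, k_0) = 0x2B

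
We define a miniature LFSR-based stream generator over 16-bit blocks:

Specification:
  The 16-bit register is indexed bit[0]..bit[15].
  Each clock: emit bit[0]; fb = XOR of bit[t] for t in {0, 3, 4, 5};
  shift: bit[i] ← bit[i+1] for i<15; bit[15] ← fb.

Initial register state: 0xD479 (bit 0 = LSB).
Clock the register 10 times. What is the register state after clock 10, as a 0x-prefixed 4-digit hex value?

0x44B5

reg_0 = 0xD479
clock 1: out=1, reg = 0x6A3C
clock 2: out=0, reg = 0xB51E
clock 3: out=0, reg = 0x5A8F
clock 4: out=1, reg = 0x2D47
clock 5: out=1, reg = 0x96A3
clock 6: out=1, reg = 0x4B51
clock 7: out=1, reg = 0x25A8
clock 8: out=0, reg = 0x12D4
clock 9: out=0, reg = 0x896A
clock 10: out=0, reg = 0x44B5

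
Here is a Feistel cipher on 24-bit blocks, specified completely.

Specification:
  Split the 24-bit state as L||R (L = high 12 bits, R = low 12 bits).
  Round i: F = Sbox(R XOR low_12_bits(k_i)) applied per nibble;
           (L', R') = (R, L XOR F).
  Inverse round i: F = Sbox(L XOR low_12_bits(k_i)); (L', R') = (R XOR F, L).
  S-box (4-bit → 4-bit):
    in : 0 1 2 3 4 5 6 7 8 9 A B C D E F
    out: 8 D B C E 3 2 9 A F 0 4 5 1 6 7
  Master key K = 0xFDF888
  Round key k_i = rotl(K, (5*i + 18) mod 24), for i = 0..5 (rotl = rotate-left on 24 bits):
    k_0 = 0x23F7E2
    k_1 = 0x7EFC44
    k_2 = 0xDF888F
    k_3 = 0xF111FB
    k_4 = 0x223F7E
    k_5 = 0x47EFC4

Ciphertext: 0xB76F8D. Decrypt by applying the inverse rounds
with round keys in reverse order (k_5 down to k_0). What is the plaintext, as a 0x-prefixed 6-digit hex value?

0x977A97

s_0 = ciphertext = 0xB76F8D
s_1 = InvRound(s_0, k_5) = 0x1C6B76
s_2 = InvRound(s_1, k_4) = 0xD3C1C6
s_3 = InvRound(s_2, k_3) = 0x49FD3C
s_4 = InvRound(s_3, k_2) = 0x8E449F
s_5 = InvRound(s_4, k_1) = 0xA978E4
s_6 = InvRound(s_5, k_0) = 0x977A97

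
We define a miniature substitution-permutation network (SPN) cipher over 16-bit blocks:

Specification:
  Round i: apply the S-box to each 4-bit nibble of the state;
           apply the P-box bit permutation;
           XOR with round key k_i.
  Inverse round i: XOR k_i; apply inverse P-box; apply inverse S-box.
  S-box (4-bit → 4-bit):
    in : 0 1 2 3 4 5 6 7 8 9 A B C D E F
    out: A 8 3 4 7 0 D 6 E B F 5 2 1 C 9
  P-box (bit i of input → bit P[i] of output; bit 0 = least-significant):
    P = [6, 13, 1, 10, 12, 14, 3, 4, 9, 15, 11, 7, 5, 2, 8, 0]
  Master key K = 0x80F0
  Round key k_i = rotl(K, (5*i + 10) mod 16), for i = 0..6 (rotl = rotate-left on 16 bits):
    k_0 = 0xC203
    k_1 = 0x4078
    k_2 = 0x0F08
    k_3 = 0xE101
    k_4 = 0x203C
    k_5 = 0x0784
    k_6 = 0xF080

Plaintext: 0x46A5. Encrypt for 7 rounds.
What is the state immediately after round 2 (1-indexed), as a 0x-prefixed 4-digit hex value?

s_0 = plaintext = 0x46A5
s_1 = Round(s_0, k_0) = 0x99BF
s_2 = Round(s_1, k_1) = 0xD695
s_3 = Round(s_2, k_2) = 0x55B8
s_4 = Round(s_3, k_3) = 0xD50B
s_5 = Round(s_4, k_4) = 0x604E
s_6 = Round(s_5, k_5) = 0xD22F
s_7 = Round(s_6, k_6) = 0x26E0

0xD695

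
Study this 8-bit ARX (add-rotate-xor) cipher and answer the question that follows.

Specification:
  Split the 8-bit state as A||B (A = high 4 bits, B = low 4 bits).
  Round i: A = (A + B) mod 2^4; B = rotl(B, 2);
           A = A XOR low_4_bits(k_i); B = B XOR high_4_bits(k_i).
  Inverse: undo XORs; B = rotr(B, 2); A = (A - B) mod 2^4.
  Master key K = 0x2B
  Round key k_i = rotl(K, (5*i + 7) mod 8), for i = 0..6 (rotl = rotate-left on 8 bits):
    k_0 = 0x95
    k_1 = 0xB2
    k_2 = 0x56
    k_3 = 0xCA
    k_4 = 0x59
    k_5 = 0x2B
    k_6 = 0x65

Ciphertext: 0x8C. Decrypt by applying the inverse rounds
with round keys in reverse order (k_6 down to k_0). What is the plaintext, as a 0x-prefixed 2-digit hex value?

0xF9

s_0 = ciphertext = 0x8C
s_1 = InvRound(s_0, k_6) = 0x3A
s_2 = InvRound(s_1, k_5) = 0x62
s_3 = InvRound(s_2, k_4) = 0x2D
s_4 = InvRound(s_3, k_3) = 0x44
s_5 = InvRound(s_4, k_2) = 0xE4
s_6 = InvRound(s_5, k_1) = 0xDF
s_7 = InvRound(s_6, k_0) = 0xF9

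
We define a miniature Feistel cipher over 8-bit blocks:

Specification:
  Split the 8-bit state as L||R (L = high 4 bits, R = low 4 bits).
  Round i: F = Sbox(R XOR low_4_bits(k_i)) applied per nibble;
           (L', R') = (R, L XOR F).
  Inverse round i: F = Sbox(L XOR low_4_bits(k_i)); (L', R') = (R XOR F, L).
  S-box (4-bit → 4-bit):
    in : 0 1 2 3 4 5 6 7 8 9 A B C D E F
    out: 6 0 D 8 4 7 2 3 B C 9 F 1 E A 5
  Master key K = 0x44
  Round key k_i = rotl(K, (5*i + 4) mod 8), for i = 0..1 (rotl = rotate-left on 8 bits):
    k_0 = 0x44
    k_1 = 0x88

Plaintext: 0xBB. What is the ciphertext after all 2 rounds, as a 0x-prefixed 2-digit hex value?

0xE9

s_0 = plaintext = 0xBB
s_1 = Round(s_0, k_0) = 0xBE
s_2 = Round(s_1, k_1) = 0xE9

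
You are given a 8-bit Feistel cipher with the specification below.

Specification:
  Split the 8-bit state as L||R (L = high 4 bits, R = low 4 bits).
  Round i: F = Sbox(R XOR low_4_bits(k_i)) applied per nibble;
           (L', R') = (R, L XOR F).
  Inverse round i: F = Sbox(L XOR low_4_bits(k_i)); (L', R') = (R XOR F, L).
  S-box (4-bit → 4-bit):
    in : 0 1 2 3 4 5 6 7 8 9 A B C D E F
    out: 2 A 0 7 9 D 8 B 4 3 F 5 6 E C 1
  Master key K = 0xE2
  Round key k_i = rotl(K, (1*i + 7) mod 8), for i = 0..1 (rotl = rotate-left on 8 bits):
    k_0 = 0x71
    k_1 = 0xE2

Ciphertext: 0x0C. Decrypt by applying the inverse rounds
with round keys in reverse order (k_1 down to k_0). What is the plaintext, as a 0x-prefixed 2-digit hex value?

0xEC

s_0 = ciphertext = 0x0C
s_1 = InvRound(s_0, k_1) = 0xC0
s_2 = InvRound(s_1, k_0) = 0xEC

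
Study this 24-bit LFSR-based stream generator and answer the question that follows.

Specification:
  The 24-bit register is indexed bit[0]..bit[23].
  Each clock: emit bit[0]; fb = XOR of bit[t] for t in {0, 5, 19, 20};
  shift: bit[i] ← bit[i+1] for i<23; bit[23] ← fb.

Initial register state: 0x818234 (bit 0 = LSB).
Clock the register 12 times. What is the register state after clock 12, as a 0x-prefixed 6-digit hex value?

0x34D818

reg_0 = 0x818234
clock 1: out=0, reg = 0xC0C11A
clock 2: out=0, reg = 0x60608D
clock 3: out=1, reg = 0xB03046
clock 4: out=0, reg = 0xD81823
clock 5: out=1, reg = 0x6C0C11
clock 6: out=1, reg = 0x360608
clock 7: out=0, reg = 0x9B0304
clock 8: out=0, reg = 0x4D8182
clock 9: out=0, reg = 0xA6C0C1
clock 10: out=1, reg = 0xD36060
clock 11: out=0, reg = 0x69B030
clock 12: out=0, reg = 0x34D818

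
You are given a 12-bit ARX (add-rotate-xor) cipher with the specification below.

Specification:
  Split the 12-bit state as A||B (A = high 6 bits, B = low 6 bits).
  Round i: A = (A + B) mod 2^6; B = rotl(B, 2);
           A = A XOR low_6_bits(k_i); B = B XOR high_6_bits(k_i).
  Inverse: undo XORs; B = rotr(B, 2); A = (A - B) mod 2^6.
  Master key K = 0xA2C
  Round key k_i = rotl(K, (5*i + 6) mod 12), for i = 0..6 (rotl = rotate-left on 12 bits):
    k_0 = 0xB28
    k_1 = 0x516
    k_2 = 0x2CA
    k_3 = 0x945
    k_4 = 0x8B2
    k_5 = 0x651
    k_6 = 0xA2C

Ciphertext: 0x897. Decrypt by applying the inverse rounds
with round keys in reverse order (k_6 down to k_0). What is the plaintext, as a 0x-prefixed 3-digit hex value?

s_0 = ciphertext = 0x897
s_1 = InvRound(s_0, k_6) = 0x3FF
s_2 = InvRound(s_1, k_5) = 0xD69
s_3 = InvRound(s_2, k_4) = 0x572
s_4 = InvRound(s_3, k_3) = 0x6F5
s_5 = InvRound(s_4, k_2) = 0x8AF
s_6 = InvRound(s_5, k_1) = 0xDBE
s_7 = InvRound(s_6, k_0) = 0xEA4

0xEA4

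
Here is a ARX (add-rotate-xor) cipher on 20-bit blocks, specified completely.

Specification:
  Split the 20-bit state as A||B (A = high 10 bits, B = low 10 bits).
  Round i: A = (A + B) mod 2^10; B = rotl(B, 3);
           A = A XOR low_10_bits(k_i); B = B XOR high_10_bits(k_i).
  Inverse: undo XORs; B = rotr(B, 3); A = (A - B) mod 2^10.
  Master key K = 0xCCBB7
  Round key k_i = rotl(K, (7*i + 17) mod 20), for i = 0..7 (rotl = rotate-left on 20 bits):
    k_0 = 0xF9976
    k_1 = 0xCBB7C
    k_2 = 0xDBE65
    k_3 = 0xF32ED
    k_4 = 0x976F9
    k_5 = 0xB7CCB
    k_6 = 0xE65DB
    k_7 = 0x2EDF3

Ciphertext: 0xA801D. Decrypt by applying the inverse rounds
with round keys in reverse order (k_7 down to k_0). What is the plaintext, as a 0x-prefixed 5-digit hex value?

s_0 = ciphertext = 0xA801D
s_1 = InvRound(s_0, k_7) = 0x0FF14
s_2 = InvRound(s_1, k_6) = 0xD4E91
s_3 = InvRound(s_2, k_5) = 0x23F09
s_4 = InvRound(s_3, k_4) = 0x1322A
s_5 = InvRound(s_4, k_3) = 0xD973C
s_6 = InvRound(s_5, k_2) = 0xDD98A
s_7 = InvRound(s_6, k_1) = 0x6DA54
s_8 = InvRound(s_7, k_0) = 0xE2936

0xE2936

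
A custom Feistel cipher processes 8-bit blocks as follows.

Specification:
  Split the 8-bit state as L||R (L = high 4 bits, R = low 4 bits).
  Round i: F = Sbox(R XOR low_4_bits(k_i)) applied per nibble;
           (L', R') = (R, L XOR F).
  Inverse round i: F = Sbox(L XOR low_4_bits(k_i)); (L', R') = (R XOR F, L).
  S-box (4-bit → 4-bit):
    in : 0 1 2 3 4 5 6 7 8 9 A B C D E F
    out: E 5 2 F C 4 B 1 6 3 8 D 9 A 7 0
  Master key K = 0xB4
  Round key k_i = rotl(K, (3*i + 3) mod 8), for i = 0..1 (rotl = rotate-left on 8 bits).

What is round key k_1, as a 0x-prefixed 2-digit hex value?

K = 0xB4
k_0 = rotl(K, (3*0+3) mod 8) = rotl(K, 3) = 0xA5
k_1 = rotl(K, (3*1+3) mod 8) = rotl(K, 6) = 0x2D

0x2D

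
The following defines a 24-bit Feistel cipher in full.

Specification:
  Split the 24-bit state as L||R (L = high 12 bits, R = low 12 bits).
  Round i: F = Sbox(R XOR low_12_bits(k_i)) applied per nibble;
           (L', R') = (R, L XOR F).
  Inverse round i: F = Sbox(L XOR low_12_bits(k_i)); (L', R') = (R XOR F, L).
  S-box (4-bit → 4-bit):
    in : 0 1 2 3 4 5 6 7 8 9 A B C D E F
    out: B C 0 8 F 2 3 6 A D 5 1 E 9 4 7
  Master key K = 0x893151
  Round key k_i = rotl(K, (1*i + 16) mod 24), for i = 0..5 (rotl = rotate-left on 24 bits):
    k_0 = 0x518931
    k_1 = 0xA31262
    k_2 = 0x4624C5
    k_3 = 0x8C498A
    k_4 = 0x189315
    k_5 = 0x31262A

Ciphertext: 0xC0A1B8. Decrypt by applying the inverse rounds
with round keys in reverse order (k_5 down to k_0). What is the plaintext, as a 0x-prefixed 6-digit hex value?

0x274C4C

s_0 = ciphertext = 0xC0A1B8
s_1 = InvRound(s_0, k_5) = 0x4B3C0A
s_2 = InvRound(s_1, k_4) = 0xA594B3
s_3 = InvRound(s_2, k_3) = 0xC2BA59
s_4 = InvRound(s_3, k_2) = 0x01DC2B
s_5 = InvRound(s_4, k_1) = 0xC4C01D
s_6 = InvRound(s_5, k_0) = 0x274C4C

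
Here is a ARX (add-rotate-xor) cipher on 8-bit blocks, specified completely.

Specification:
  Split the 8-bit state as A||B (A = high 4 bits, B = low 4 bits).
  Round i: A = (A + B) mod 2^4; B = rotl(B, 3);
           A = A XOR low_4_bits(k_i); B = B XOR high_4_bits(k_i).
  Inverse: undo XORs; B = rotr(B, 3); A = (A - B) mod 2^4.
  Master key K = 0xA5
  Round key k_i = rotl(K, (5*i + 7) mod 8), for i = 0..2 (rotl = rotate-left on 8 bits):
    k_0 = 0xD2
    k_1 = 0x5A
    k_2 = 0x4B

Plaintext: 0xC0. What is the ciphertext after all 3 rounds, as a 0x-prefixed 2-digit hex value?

s_0 = plaintext = 0xC0
s_1 = Round(s_0, k_0) = 0xED
s_2 = Round(s_1, k_1) = 0x1B
s_3 = Round(s_2, k_2) = 0x79

0x79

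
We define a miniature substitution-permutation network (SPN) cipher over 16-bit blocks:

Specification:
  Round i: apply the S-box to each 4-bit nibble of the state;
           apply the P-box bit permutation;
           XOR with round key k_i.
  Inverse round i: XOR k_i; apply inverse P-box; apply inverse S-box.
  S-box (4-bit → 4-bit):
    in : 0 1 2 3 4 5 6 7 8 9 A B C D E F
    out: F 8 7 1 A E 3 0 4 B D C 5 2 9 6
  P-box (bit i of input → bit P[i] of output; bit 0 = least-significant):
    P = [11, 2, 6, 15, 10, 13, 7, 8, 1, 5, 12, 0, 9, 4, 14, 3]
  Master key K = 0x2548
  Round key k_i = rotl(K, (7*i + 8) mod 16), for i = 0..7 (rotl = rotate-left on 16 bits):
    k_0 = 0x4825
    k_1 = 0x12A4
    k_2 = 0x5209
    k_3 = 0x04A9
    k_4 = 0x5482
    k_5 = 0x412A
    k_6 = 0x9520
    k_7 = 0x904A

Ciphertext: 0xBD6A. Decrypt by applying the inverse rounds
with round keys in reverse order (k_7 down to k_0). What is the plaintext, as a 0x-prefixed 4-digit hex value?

s_0 = ciphertext = 0xBD6A
s_1 = InvRound(s_0, k_7) = 0x7D93
s_2 = InvRound(s_1, k_6) = 0xF9FE
s_3 = InvRound(s_2, k_5) = 0xD8F0
s_4 = InvRound(s_3, k_4) = 0xD63A
s_5 = InvRound(s_4, k_3) = 0x2A81
s_6 = InvRound(s_5, k_2) = 0xB8F3
s_7 = InvRound(s_6, k_1) = 0x6ED0
s_8 = InvRound(s_7, k_0) = 0x642F

0x642F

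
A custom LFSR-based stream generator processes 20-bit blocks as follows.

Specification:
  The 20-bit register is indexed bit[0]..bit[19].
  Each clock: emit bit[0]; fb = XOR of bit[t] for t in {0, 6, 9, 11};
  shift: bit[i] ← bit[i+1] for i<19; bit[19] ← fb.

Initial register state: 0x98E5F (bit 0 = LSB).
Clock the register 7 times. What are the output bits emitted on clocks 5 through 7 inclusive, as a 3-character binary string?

101

reg_0 = 0x98E5F
clock 1: out=1, reg = 0x4C72F
clock 2: out=1, reg = 0x26397
clock 3: out=1, reg = 0x131CB
clock 4: out=1, reg = 0x098E5
clock 5: out=1, reg = 0x84C72
clock 6: out=0, reg = 0x42639
clock 7: out=1, reg = 0x2131C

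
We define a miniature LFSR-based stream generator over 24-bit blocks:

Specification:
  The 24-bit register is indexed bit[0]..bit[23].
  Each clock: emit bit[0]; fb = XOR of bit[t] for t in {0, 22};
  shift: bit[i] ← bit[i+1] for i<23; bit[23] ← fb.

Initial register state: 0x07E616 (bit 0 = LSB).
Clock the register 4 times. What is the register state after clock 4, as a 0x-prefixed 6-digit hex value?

reg_0 = 0x07E616
clock 1: out=0, reg = 0x03F30B
clock 2: out=1, reg = 0x81F985
clock 3: out=1, reg = 0xC0FCC2
clock 4: out=0, reg = 0xE07E61

0xE07E61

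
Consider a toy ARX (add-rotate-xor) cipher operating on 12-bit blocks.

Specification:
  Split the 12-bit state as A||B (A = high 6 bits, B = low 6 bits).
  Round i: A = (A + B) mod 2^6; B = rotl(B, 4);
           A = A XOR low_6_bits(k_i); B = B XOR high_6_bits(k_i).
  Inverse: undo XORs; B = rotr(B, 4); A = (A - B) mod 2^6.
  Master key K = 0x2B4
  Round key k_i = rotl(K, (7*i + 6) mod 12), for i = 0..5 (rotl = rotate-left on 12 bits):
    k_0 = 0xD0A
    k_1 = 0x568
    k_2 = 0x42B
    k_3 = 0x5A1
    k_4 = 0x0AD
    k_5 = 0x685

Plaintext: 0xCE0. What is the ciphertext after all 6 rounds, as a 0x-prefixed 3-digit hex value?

0x695

s_0 = plaintext = 0xCE0
s_1 = Round(s_0, k_0) = 0x67C
s_2 = Round(s_1, k_1) = 0xF5A
s_3 = Round(s_2, k_2) = 0xF36
s_4 = Round(s_3, k_3) = 0x4FB
s_5 = Round(s_4, k_4) = 0x8FC
s_6 = Round(s_5, k_5) = 0x695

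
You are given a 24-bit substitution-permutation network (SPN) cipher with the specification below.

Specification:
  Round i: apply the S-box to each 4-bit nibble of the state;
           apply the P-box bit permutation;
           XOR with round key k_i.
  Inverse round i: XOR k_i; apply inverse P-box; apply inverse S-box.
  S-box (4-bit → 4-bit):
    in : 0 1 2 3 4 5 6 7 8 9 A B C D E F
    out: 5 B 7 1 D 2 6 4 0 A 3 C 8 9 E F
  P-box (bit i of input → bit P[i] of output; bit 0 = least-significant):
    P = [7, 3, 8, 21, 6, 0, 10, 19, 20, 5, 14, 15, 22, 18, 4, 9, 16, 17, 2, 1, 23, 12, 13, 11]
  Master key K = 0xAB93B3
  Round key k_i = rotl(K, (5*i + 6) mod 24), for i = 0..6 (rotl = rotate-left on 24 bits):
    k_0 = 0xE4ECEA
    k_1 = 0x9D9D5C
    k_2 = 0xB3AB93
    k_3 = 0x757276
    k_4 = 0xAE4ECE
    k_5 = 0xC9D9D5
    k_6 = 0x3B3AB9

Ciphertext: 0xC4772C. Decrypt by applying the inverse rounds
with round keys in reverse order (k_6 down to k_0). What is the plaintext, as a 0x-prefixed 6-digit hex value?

0xECD40C

s_0 = ciphertext = 0xC4772C
s_1 = InvRound(s_0, k_6) = 0xD220E4
s_2 = InvRound(s_1, k_5) = 0xEA7F97
s_3 = InvRound(s_2, k_4) = 0x6828A6
s_4 = InvRound(s_3, k_3) = 0x93E0D3
s_5 = InvRound(s_4, k_2) = 0xC8C73B
s_6 = InvRound(s_5, k_1) = 0x9412A8
s_7 = InvRound(s_6, k_0) = 0xECD40C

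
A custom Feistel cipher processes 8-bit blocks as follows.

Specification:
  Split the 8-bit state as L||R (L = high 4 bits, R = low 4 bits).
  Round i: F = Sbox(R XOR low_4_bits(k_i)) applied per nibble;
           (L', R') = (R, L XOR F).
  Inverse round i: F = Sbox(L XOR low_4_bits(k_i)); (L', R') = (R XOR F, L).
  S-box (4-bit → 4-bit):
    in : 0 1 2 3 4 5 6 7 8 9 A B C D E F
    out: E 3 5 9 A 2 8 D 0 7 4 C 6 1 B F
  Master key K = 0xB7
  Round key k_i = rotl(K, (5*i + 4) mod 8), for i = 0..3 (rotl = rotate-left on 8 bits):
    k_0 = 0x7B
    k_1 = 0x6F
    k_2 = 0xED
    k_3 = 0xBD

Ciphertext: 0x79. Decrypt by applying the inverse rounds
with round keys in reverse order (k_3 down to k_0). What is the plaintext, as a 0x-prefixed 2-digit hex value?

0x25

s_0 = ciphertext = 0x79
s_1 = InvRound(s_0, k_3) = 0xD7
s_2 = InvRound(s_1, k_2) = 0x9D
s_3 = InvRound(s_2, k_1) = 0x59
s_4 = InvRound(s_3, k_0) = 0x25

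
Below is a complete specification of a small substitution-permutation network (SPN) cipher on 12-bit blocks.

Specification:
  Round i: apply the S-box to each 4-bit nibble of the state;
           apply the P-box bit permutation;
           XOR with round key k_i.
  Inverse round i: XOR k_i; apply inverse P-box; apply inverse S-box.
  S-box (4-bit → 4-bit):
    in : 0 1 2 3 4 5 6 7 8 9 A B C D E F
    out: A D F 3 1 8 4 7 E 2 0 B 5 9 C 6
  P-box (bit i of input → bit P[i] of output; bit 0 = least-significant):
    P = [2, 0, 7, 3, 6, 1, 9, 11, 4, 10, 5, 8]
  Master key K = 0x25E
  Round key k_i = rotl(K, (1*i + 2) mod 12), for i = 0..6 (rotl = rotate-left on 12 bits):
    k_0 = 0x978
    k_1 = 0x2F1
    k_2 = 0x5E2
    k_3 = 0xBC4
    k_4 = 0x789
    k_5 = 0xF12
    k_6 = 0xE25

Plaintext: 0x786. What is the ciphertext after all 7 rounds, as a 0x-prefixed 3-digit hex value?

0xA98

s_0 = plaintext = 0x786
s_1 = Round(s_0, k_0) = 0x7CA
s_2 = Round(s_1, k_1) = 0x481
s_3 = Round(s_2, k_2) = 0xF7C
s_4 = Round(s_3, k_3) = 0xD22
s_5 = Round(s_4, k_4) = 0xC56
s_6 = Round(s_5, k_5) = 0x7A2
s_7 = Round(s_6, k_6) = 0xA98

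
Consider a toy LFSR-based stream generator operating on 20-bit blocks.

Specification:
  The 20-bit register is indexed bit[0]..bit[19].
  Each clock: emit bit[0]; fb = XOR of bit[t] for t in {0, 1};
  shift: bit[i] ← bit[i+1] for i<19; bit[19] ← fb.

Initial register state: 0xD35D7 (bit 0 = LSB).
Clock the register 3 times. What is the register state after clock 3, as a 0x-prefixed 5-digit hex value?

0x9A6BA

reg_0 = 0xD35D7
clock 1: out=1, reg = 0x69AEB
clock 2: out=1, reg = 0x34D75
clock 3: out=1, reg = 0x9A6BA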